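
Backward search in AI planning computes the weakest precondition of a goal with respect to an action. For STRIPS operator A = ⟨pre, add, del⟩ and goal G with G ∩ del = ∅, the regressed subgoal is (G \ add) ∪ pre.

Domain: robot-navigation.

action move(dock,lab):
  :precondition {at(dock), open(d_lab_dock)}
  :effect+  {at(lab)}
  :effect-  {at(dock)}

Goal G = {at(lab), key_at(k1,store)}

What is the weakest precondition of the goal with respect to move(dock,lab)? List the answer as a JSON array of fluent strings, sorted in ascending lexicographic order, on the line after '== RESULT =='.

Compute (G \ add) ∪ pre:
  G ∩ del = {}  (empty — regression defined)
  G \ add = {at(lab), key_at(k1,store)} \ {at(lab)} = {key_at(k1,store)}
  ∪ pre   = {key_at(k1,store)} ∪ {at(dock), open(d_lab_dock)}
          = {at(dock), key_at(k1,store), open(d_lab_dock)}

== RESULT ==
["at(dock)", "key_at(k1,store)", "open(d_lab_dock)"]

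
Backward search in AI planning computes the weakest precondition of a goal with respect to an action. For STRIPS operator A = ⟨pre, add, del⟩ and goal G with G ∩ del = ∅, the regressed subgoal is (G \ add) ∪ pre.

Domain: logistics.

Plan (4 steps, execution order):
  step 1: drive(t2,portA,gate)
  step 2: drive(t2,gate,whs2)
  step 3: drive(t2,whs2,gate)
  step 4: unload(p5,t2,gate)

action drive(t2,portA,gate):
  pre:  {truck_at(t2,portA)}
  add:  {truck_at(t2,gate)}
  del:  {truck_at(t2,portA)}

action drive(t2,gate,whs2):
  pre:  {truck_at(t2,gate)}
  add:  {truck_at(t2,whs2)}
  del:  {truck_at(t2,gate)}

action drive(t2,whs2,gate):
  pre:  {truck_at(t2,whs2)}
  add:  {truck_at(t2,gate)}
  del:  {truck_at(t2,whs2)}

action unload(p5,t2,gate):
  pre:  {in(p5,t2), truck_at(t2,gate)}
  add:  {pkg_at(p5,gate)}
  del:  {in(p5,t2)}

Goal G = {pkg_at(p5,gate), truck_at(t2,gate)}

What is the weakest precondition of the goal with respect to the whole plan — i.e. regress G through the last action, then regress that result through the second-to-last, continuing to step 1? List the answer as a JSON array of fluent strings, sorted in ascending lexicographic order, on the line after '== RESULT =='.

Regress step by step:
  through step 4 (unload(p5,t2,gate)): drop {pkg_at(p5,gate)}, keep {truck_at(t2,gate)}, require {in(p5,t2), truck_at(t2,gate)}
    → {in(p5,t2), truck_at(t2,gate)}
  through step 3 (drive(t2,whs2,gate)): drop {truck_at(t2,gate)}, keep {in(p5,t2)}, require {truck_at(t2,whs2)}
    → {in(p5,t2), truck_at(t2,whs2)}
  through step 2 (drive(t2,gate,whs2)): drop {truck_at(t2,whs2)}, keep {in(p5,t2)}, require {truck_at(t2,gate)}
    → {in(p5,t2), truck_at(t2,gate)}
  through step 1 (drive(t2,portA,gate)): drop {truck_at(t2,gate)}, keep {in(p5,t2)}, require {truck_at(t2,portA)}
    → {in(p5,t2), truck_at(t2,portA)}

== RESULT ==
["in(p5,t2)", "truck_at(t2,portA)"]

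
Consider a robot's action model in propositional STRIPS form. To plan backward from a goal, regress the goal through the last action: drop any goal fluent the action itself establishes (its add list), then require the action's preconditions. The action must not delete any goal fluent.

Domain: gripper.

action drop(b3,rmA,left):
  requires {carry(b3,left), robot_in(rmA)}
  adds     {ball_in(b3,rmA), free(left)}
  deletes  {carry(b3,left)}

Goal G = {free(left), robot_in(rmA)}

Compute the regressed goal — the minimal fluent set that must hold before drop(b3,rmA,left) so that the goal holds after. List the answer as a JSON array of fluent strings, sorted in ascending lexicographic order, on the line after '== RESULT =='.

Regress:
  G ∩ del = {}  (empty — regression defined)
  G \ add = {free(left), robot_in(rmA)} \ {ball_in(b3,rmA), free(left)} = {robot_in(rmA)}
  ∪ pre   = {robot_in(rmA)} ∪ {carry(b3,left), robot_in(rmA)}
          = {carry(b3,left), robot_in(rmA)}

== RESULT ==
["carry(b3,left)", "robot_in(rmA)"]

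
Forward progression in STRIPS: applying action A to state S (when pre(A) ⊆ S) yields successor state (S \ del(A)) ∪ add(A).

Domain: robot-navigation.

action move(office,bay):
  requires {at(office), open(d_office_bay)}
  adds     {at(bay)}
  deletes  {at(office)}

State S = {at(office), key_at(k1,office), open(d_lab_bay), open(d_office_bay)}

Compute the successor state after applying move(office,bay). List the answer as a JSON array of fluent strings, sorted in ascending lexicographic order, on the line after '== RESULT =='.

Progress:
  pre ⊆ S: {at(office), open(d_office_bay)} ⊆ S  — applicable
  S \ del = {key_at(k1,office), open(d_lab_bay), open(d_office_bay)}
  ∪ add   = {at(bay), key_at(k1,office), open(d_lab_bay), open(d_office_bay)}

== RESULT ==
["at(bay)", "key_at(k1,office)", "open(d_lab_bay)", "open(d_office_bay)"]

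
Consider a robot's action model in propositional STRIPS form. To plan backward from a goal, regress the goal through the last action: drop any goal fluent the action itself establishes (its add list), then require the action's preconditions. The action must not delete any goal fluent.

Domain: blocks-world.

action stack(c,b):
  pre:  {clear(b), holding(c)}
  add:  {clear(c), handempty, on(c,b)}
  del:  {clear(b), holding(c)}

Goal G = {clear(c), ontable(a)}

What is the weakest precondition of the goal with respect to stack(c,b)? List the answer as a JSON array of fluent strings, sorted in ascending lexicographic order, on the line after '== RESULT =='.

Regress:
  G ∩ del = {}  (empty — regression defined)
  G \ add = {clear(c), ontable(a)} \ {clear(c), handempty, on(c,b)} = {ontable(a)}
  ∪ pre   = {ontable(a)} ∪ {clear(b), holding(c)}
          = {clear(b), holding(c), ontable(a)}

== RESULT ==
["clear(b)", "holding(c)", "ontable(a)"]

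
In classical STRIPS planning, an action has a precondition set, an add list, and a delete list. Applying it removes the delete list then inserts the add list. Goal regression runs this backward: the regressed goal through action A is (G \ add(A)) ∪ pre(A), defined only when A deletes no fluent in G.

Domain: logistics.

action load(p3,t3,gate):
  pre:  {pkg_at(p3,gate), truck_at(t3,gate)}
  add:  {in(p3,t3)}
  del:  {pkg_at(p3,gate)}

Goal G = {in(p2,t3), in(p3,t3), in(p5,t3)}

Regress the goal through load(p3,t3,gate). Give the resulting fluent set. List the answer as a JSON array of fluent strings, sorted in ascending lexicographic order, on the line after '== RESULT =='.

Compute (G \ add) ∪ pre:
  G ∩ del = {}  (empty — regression defined)
  G \ add = {in(p2,t3), in(p3,t3), in(p5,t3)} \ {in(p3,t3)} = {in(p2,t3), in(p5,t3)}
  ∪ pre   = {in(p2,t3), in(p5,t3)} ∪ {pkg_at(p3,gate), truck_at(t3,gate)}
          = {in(p2,t3), in(p5,t3), pkg_at(p3,gate), truck_at(t3,gate)}

== RESULT ==
["in(p2,t3)", "in(p5,t3)", "pkg_at(p3,gate)", "truck_at(t3,gate)"]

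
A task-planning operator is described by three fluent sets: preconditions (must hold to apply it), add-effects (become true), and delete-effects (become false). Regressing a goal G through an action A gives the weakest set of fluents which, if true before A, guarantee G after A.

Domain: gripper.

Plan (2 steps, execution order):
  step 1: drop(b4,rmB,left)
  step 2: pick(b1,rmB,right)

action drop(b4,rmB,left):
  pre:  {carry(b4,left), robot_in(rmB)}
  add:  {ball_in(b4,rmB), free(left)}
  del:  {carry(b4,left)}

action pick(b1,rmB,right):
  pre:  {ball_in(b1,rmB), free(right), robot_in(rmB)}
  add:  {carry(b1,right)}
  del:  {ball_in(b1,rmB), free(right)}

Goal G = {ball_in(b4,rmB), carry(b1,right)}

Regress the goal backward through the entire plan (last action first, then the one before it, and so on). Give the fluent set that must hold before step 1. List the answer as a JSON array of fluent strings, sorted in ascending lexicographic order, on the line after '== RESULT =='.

Regress step by step:
  through step 2 (pick(b1,rmB,right)): drop {carry(b1,right)}, keep {ball_in(b4,rmB)}, require {ball_in(b1,rmB), free(right), robot_in(rmB)}
    → {ball_in(b1,rmB), ball_in(b4,rmB), free(right), robot_in(rmB)}
  through step 1 (drop(b4,rmB,left)): drop {ball_in(b4,rmB)}, keep {ball_in(b1,rmB), free(right), robot_in(rmB)}, require {carry(b4,left), robot_in(rmB)}
    → {ball_in(b1,rmB), carry(b4,left), free(right), robot_in(rmB)}

== RESULT ==
["ball_in(b1,rmB)", "carry(b4,left)", "free(right)", "robot_in(rmB)"]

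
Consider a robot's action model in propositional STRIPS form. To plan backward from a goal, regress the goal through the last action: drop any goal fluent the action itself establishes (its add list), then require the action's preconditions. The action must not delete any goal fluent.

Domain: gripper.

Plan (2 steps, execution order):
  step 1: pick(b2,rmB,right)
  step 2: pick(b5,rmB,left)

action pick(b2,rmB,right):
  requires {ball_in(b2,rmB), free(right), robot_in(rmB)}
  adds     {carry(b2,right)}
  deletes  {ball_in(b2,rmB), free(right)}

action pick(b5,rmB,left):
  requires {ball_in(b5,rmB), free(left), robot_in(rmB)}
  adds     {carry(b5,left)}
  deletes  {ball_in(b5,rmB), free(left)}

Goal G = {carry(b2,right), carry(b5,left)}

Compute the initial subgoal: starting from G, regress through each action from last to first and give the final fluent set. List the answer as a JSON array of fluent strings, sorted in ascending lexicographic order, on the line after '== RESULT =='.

Work backward from the goal:
  through step 2 (pick(b5,rmB,left)): drop {carry(b5,left)}, keep {carry(b2,right)}, require {ball_in(b5,rmB), free(left), robot_in(rmB)}
    → {ball_in(b5,rmB), carry(b2,right), free(left), robot_in(rmB)}
  through step 1 (pick(b2,rmB,right)): drop {carry(b2,right)}, keep {ball_in(b5,rmB), free(left), robot_in(rmB)}, require {ball_in(b2,rmB), free(right), robot_in(rmB)}
    → {ball_in(b2,rmB), ball_in(b5,rmB), free(left), free(right), robot_in(rmB)}

== RESULT ==
["ball_in(b2,rmB)", "ball_in(b5,rmB)", "free(left)", "free(right)", "robot_in(rmB)"]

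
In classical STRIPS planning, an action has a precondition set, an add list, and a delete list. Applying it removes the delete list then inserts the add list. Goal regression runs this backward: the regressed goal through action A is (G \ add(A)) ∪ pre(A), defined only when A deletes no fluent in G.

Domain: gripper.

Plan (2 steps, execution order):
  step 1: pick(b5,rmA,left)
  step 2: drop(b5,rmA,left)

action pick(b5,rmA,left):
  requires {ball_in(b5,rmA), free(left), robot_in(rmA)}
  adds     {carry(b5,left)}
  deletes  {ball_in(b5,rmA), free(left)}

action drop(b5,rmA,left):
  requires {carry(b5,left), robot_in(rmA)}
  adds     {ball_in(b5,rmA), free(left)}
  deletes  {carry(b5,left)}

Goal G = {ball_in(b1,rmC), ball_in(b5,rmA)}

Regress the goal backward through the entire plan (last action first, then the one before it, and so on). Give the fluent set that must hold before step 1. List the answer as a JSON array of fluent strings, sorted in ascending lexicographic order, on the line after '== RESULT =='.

Regress step by step:
  through step 2 (drop(b5,rmA,left)): drop {ball_in(b5,rmA)}, keep {ball_in(b1,rmC)}, require {carry(b5,left), robot_in(rmA)}
    → {ball_in(b1,rmC), carry(b5,left), robot_in(rmA)}
  through step 1 (pick(b5,rmA,left)): drop {carry(b5,left)}, keep {ball_in(b1,rmC), robot_in(rmA)}, require {ball_in(b5,rmA), free(left), robot_in(rmA)}
    → {ball_in(b1,rmC), ball_in(b5,rmA), free(left), robot_in(rmA)}

== RESULT ==
["ball_in(b1,rmC)", "ball_in(b5,rmA)", "free(left)", "robot_in(rmA)"]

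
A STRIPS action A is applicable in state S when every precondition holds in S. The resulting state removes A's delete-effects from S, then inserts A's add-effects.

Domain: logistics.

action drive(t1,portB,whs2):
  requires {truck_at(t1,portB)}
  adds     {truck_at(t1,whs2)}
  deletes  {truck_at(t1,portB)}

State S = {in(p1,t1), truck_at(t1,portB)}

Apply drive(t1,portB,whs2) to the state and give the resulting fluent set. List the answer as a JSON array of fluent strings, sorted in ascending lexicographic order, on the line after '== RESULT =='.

Compute (S \ del) ∪ add:
  pre ⊆ S: {truck_at(t1,portB)} ⊆ S  — applicable
  S \ del = {in(p1,t1)}
  ∪ add   = {in(p1,t1), truck_at(t1,whs2)}

== RESULT ==
["in(p1,t1)", "truck_at(t1,whs2)"]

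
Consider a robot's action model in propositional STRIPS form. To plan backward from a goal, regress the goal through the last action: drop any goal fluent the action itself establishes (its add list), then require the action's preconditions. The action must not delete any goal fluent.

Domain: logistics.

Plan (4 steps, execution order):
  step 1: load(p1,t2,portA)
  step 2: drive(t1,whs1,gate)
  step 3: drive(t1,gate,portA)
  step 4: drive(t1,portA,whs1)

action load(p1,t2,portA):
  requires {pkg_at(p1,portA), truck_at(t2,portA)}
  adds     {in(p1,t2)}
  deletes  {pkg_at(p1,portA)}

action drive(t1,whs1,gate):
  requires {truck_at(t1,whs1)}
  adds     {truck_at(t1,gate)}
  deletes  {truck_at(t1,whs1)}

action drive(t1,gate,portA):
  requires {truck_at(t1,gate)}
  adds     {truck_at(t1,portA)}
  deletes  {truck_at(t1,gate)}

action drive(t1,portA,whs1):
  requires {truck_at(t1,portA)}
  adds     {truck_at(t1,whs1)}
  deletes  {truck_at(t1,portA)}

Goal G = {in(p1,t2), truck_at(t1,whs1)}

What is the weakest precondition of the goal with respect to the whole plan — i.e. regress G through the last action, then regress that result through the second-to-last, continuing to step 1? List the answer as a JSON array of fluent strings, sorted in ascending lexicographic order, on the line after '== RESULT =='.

Regress step by step:
  through step 4 (drive(t1,portA,whs1)): drop {truck_at(t1,whs1)}, keep {in(p1,t2)}, require {truck_at(t1,portA)}
    → {in(p1,t2), truck_at(t1,portA)}
  through step 3 (drive(t1,gate,portA)): drop {truck_at(t1,portA)}, keep {in(p1,t2)}, require {truck_at(t1,gate)}
    → {in(p1,t2), truck_at(t1,gate)}
  through step 2 (drive(t1,whs1,gate)): drop {truck_at(t1,gate)}, keep {in(p1,t2)}, require {truck_at(t1,whs1)}
    → {in(p1,t2), truck_at(t1,whs1)}
  through step 1 (load(p1,t2,portA)): drop {in(p1,t2)}, keep {truck_at(t1,whs1)}, require {pkg_at(p1,portA), truck_at(t2,portA)}
    → {pkg_at(p1,portA), truck_at(t1,whs1), truck_at(t2,portA)}

== RESULT ==
["pkg_at(p1,portA)", "truck_at(t1,whs1)", "truck_at(t2,portA)"]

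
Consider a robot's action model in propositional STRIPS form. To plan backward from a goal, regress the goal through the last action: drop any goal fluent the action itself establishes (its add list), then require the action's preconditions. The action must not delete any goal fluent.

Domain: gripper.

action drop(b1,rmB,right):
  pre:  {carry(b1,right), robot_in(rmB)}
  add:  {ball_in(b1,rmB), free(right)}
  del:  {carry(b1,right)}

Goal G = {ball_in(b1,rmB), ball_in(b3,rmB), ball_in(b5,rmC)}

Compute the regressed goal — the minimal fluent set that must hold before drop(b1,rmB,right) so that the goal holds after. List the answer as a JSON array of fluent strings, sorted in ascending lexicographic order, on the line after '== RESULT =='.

Compute (G \ add) ∪ pre:
  G ∩ del = {}  (empty — regression defined)
  G \ add = {ball_in(b1,rmB), ball_in(b3,rmB), ball_in(b5,rmC)} \ {ball_in(b1,rmB), free(right)} = {ball_in(b3,rmB), ball_in(b5,rmC)}
  ∪ pre   = {ball_in(b3,rmB), ball_in(b5,rmC)} ∪ {carry(b1,right), robot_in(rmB)}
          = {ball_in(b3,rmB), ball_in(b5,rmC), carry(b1,right), robot_in(rmB)}

== RESULT ==
["ball_in(b3,rmB)", "ball_in(b5,rmC)", "carry(b1,right)", "robot_in(rmB)"]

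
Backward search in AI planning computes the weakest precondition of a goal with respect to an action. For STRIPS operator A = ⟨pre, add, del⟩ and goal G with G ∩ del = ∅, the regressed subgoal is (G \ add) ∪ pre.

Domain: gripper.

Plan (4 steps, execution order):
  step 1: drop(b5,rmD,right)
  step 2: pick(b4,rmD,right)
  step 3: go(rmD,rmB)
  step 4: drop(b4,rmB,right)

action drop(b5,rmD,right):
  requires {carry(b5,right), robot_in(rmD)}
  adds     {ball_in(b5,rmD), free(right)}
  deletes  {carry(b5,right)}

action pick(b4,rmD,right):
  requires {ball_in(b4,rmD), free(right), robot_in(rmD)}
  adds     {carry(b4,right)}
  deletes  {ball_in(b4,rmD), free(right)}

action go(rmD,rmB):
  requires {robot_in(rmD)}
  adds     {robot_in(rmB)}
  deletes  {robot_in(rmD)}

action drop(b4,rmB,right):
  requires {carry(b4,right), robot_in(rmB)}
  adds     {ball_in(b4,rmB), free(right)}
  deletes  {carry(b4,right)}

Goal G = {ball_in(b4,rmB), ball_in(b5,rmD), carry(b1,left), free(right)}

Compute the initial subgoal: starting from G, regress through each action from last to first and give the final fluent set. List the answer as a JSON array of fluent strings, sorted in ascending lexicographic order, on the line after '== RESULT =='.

Regress step by step:
  through step 4 (drop(b4,rmB,right)): drop {ball_in(b4,rmB), free(right)}, keep {ball_in(b5,rmD), carry(b1,left)}, require {carry(b4,right), robot_in(rmB)}
    → {ball_in(b5,rmD), carry(b1,left), carry(b4,right), robot_in(rmB)}
  through step 3 (go(rmD,rmB)): drop {robot_in(rmB)}, keep {ball_in(b5,rmD), carry(b1,left), carry(b4,right)}, require {robot_in(rmD)}
    → {ball_in(b5,rmD), carry(b1,left), carry(b4,right), robot_in(rmD)}
  through step 2 (pick(b4,rmD,right)): drop {carry(b4,right)}, keep {ball_in(b5,rmD), carry(b1,left), robot_in(rmD)}, require {ball_in(b4,rmD), free(right), robot_in(rmD)}
    → {ball_in(b4,rmD), ball_in(b5,rmD), carry(b1,left), free(right), robot_in(rmD)}
  through step 1 (drop(b5,rmD,right)): drop {ball_in(b5,rmD), free(right)}, keep {ball_in(b4,rmD), carry(b1,left), robot_in(rmD)}, require {carry(b5,right), robot_in(rmD)}
    → {ball_in(b4,rmD), carry(b1,left), carry(b5,right), robot_in(rmD)}

== RESULT ==
["ball_in(b4,rmD)", "carry(b1,left)", "carry(b5,right)", "robot_in(rmD)"]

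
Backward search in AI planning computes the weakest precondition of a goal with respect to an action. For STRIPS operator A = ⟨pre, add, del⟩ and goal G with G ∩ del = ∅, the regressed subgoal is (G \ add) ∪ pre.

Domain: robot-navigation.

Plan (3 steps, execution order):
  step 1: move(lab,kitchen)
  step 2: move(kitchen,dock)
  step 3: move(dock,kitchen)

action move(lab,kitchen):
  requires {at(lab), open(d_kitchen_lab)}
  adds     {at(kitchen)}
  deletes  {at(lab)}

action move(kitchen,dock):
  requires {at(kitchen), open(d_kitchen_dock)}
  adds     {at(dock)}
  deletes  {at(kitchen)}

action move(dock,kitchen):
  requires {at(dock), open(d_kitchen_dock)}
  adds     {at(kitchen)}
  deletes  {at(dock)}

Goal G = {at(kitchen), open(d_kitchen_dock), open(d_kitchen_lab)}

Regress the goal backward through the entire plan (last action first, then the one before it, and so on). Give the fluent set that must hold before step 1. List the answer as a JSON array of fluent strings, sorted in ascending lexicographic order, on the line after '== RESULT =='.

Work backward from the goal:
  through step 3 (move(dock,kitchen)): drop {at(kitchen)}, keep {open(d_kitchen_dock), open(d_kitchen_lab)}, require {at(dock), open(d_kitchen_dock)}
    → {at(dock), open(d_kitchen_dock), open(d_kitchen_lab)}
  through step 2 (move(kitchen,dock)): drop {at(dock)}, keep {open(d_kitchen_dock), open(d_kitchen_lab)}, require {at(kitchen), open(d_kitchen_dock)}
    → {at(kitchen), open(d_kitchen_dock), open(d_kitchen_lab)}
  through step 1 (move(lab,kitchen)): drop {at(kitchen)}, keep {open(d_kitchen_dock), open(d_kitchen_lab)}, require {at(lab), open(d_kitchen_lab)}
    → {at(lab), open(d_kitchen_dock), open(d_kitchen_lab)}

== RESULT ==
["at(lab)", "open(d_kitchen_dock)", "open(d_kitchen_lab)"]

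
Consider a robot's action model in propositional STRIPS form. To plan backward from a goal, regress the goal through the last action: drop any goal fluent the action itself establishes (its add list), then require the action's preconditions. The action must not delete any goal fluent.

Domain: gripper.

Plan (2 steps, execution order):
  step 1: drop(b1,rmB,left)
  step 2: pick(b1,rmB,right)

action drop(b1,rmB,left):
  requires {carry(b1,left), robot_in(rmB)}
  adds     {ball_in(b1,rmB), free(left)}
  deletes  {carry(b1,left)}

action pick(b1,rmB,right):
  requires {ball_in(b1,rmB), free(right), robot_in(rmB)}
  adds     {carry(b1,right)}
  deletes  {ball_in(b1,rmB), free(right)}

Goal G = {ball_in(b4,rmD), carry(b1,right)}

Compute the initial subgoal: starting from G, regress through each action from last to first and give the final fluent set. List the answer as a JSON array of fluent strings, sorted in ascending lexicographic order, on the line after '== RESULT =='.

Work backward from the goal:
  through step 2 (pick(b1,rmB,right)): drop {carry(b1,right)}, keep {ball_in(b4,rmD)}, require {ball_in(b1,rmB), free(right), robot_in(rmB)}
    → {ball_in(b1,rmB), ball_in(b4,rmD), free(right), robot_in(rmB)}
  through step 1 (drop(b1,rmB,left)): drop {ball_in(b1,rmB)}, keep {ball_in(b4,rmD), free(right), robot_in(rmB)}, require {carry(b1,left), robot_in(rmB)}
    → {ball_in(b4,rmD), carry(b1,left), free(right), robot_in(rmB)}

== RESULT ==
["ball_in(b4,rmD)", "carry(b1,left)", "free(right)", "robot_in(rmB)"]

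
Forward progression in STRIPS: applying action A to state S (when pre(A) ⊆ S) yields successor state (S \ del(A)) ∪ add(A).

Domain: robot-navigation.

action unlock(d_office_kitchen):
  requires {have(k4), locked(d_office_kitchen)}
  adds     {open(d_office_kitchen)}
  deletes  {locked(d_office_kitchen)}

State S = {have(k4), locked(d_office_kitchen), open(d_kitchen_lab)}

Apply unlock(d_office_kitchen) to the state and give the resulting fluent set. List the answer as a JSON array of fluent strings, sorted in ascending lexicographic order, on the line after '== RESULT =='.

Compute (S \ del) ∪ add:
  pre ⊆ S: {have(k4), locked(d_office_kitchen)} ⊆ S  — applicable
  S \ del = {have(k4), open(d_kitchen_lab)}
  ∪ add   = {have(k4), open(d_kitchen_lab), open(d_office_kitchen)}

== RESULT ==
["have(k4)", "open(d_kitchen_lab)", "open(d_office_kitchen)"]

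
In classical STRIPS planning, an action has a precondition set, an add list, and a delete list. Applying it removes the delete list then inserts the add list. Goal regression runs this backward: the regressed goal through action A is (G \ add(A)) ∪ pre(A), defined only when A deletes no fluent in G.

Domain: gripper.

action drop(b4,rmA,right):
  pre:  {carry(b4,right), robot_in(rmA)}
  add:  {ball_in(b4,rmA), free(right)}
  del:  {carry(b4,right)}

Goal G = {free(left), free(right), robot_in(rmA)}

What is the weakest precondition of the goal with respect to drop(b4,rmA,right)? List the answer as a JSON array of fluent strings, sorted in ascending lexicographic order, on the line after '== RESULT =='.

Compute (G \ add) ∪ pre:
  G ∩ del = {}  (empty — regression defined)
  G \ add = {free(left), free(right), robot_in(rmA)} \ {ball_in(b4,rmA), free(right)} = {free(left), robot_in(rmA)}
  ∪ pre   = {free(left), robot_in(rmA)} ∪ {carry(b4,right), robot_in(rmA)}
          = {carry(b4,right), free(left), robot_in(rmA)}

== RESULT ==
["carry(b4,right)", "free(left)", "robot_in(rmA)"]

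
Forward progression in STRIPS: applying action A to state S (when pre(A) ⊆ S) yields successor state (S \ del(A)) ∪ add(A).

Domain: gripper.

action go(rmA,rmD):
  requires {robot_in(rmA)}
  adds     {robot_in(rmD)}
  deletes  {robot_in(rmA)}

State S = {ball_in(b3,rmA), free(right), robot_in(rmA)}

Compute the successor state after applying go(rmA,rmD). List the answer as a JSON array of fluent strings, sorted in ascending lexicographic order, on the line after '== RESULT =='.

Compute (S \ del) ∪ add:
  pre ⊆ S: {robot_in(rmA)} ⊆ S  — applicable
  S \ del = {ball_in(b3,rmA), free(right)}
  ∪ add   = {ball_in(b3,rmA), free(right), robot_in(rmD)}

== RESULT ==
["ball_in(b3,rmA)", "free(right)", "robot_in(rmD)"]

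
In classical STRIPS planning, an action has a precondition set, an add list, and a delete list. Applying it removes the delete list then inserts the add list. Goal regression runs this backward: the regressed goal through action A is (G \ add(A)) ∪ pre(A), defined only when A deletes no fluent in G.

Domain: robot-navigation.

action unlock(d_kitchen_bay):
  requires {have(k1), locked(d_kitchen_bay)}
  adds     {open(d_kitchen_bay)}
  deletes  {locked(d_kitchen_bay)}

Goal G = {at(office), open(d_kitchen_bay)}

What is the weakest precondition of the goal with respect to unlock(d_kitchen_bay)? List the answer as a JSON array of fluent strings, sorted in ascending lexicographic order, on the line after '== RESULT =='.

Regress:
  G ∩ del = {}  (empty — regression defined)
  G \ add = {at(office), open(d_kitchen_bay)} \ {open(d_kitchen_bay)} = {at(office)}
  ∪ pre   = {at(office)} ∪ {have(k1), locked(d_kitchen_bay)}
          = {at(office), have(k1), locked(d_kitchen_bay)}

== RESULT ==
["at(office)", "have(k1)", "locked(d_kitchen_bay)"]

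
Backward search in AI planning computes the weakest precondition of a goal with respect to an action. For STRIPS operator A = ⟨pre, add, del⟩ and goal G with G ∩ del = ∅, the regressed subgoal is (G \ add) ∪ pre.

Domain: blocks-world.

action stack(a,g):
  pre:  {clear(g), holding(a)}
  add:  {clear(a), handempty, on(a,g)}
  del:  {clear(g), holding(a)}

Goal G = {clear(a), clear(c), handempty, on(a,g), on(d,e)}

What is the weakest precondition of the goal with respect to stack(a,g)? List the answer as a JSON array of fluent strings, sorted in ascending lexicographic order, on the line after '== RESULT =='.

Regress:
  G ∩ del = {}  (empty — regression defined)
  G \ add = {clear(a), clear(c), handempty, on(a,g), on(d,e)} \ {clear(a), handempty, on(a,g)} = {clear(c), on(d,e)}
  ∪ pre   = {clear(c), on(d,e)} ∪ {clear(g), holding(a)}
          = {clear(c), clear(g), holding(a), on(d,e)}

== RESULT ==
["clear(c)", "clear(g)", "holding(a)", "on(d,e)"]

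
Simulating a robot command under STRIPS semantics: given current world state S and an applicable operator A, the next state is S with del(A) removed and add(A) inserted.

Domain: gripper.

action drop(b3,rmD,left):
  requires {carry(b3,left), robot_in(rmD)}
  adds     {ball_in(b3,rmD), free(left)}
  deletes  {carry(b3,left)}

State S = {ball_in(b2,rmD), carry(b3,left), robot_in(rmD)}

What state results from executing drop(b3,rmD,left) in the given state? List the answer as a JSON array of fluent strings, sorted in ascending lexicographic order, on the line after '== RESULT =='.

Compute (S \ del) ∪ add:
  pre ⊆ S: {carry(b3,left), robot_in(rmD)} ⊆ S  — applicable
  S \ del = {ball_in(b2,rmD), robot_in(rmD)}
  ∪ add   = {ball_in(b2,rmD), ball_in(b3,rmD), free(left), robot_in(rmD)}

== RESULT ==
["ball_in(b2,rmD)", "ball_in(b3,rmD)", "free(left)", "robot_in(rmD)"]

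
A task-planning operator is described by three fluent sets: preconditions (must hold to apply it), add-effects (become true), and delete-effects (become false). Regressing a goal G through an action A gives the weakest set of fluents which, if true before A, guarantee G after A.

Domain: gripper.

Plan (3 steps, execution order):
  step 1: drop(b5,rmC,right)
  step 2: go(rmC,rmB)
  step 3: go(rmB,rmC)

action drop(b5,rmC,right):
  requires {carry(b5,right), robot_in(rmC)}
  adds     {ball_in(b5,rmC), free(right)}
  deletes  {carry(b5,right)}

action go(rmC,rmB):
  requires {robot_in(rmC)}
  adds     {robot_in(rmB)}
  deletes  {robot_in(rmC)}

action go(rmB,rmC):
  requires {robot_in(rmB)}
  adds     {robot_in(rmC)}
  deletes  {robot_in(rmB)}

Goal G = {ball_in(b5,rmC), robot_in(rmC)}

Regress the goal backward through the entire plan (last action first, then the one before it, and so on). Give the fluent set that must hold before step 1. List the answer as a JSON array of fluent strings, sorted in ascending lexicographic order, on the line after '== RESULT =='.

Regress step by step:
  through step 3 (go(rmB,rmC)): drop {robot_in(rmC)}, keep {ball_in(b5,rmC)}, require {robot_in(rmB)}
    → {ball_in(b5,rmC), robot_in(rmB)}
  through step 2 (go(rmC,rmB)): drop {robot_in(rmB)}, keep {ball_in(b5,rmC)}, require {robot_in(rmC)}
    → {ball_in(b5,rmC), robot_in(rmC)}
  through step 1 (drop(b5,rmC,right)): drop {ball_in(b5,rmC)}, keep {robot_in(rmC)}, require {carry(b5,right), robot_in(rmC)}
    → {carry(b5,right), robot_in(rmC)}

== RESULT ==
["carry(b5,right)", "robot_in(rmC)"]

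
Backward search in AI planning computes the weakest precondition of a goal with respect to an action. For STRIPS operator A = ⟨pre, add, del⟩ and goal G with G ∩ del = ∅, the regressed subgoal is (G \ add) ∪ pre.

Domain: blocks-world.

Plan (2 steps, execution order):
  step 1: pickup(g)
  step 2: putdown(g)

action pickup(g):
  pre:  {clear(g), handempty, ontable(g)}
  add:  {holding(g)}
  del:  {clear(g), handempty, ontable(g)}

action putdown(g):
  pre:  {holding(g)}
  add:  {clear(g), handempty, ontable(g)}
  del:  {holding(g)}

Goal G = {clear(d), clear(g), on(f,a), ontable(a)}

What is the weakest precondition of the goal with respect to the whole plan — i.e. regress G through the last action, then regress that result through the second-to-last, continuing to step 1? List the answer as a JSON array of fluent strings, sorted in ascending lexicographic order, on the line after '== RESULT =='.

Regress step by step:
  through step 2 (putdown(g)): drop {clear(g)}, keep {clear(d), on(f,a), ontable(a)}, require {holding(g)}
    → {clear(d), holding(g), on(f,a), ontable(a)}
  through step 1 (pickup(g)): drop {holding(g)}, keep {clear(d), on(f,a), ontable(a)}, require {clear(g), handempty, ontable(g)}
    → {clear(d), clear(g), handempty, on(f,a), ontable(a), ontable(g)}

== RESULT ==
["clear(d)", "clear(g)", "handempty", "on(f,a)", "ontable(a)", "ontable(g)"]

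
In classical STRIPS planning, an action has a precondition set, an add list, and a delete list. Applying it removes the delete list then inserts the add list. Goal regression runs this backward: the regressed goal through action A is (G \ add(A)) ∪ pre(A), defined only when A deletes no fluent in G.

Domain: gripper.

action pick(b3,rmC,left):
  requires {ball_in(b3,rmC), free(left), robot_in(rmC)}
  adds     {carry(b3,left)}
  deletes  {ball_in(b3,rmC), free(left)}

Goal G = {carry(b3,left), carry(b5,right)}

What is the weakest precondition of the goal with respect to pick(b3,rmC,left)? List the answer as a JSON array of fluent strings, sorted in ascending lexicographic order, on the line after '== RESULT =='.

Compute (G \ add) ∪ pre:
  G ∩ del = {}  (empty — regression defined)
  G \ add = {carry(b3,left), carry(b5,right)} \ {carry(b3,left)} = {carry(b5,right)}
  ∪ pre   = {carry(b5,right)} ∪ {ball_in(b3,rmC), free(left), robot_in(rmC)}
          = {ball_in(b3,rmC), carry(b5,right), free(left), robot_in(rmC)}

== RESULT ==
["ball_in(b3,rmC)", "carry(b5,right)", "free(left)", "robot_in(rmC)"]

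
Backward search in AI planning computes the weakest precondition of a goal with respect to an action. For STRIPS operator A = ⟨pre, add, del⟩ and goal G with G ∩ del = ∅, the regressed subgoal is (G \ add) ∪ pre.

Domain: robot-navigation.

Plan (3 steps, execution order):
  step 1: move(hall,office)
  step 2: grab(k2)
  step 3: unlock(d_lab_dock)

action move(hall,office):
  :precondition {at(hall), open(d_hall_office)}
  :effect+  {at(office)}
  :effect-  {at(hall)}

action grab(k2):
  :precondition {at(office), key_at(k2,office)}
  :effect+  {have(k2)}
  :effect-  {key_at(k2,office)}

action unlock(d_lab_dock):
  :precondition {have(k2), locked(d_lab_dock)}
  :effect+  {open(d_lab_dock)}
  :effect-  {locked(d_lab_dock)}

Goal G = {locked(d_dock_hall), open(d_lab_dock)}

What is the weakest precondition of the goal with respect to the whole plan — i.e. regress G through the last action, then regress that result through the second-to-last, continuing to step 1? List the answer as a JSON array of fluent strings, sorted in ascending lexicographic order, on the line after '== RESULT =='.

Work backward from the goal:
  through step 3 (unlock(d_lab_dock)): drop {open(d_lab_dock)}, keep {locked(d_dock_hall)}, require {have(k2), locked(d_lab_dock)}
    → {have(k2), locked(d_dock_hall), locked(d_lab_dock)}
  through step 2 (grab(k2)): drop {have(k2)}, keep {locked(d_dock_hall), locked(d_lab_dock)}, require {at(office), key_at(k2,office)}
    → {at(office), key_at(k2,office), locked(d_dock_hall), locked(d_lab_dock)}
  through step 1 (move(hall,office)): drop {at(office)}, keep {key_at(k2,office), locked(d_dock_hall), locked(d_lab_dock)}, require {at(hall), open(d_hall_office)}
    → {at(hall), key_at(k2,office), locked(d_dock_hall), locked(d_lab_dock), open(d_hall_office)}

== RESULT ==
["at(hall)", "key_at(k2,office)", "locked(d_dock_hall)", "locked(d_lab_dock)", "open(d_hall_office)"]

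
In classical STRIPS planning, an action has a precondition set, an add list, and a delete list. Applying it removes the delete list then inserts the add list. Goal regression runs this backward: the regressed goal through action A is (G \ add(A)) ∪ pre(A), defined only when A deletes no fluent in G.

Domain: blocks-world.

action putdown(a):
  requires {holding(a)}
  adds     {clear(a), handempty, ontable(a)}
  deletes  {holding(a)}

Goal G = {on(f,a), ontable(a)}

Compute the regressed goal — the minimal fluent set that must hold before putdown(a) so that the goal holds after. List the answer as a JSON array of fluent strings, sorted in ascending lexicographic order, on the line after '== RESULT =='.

Regress:
  G ∩ del = {}  (empty — regression defined)
  G \ add = {on(f,a), ontable(a)} \ {clear(a), handempty, ontable(a)} = {on(f,a)}
  ∪ pre   = {on(f,a)} ∪ {holding(a)}
          = {holding(a), on(f,a)}

== RESULT ==
["holding(a)", "on(f,a)"]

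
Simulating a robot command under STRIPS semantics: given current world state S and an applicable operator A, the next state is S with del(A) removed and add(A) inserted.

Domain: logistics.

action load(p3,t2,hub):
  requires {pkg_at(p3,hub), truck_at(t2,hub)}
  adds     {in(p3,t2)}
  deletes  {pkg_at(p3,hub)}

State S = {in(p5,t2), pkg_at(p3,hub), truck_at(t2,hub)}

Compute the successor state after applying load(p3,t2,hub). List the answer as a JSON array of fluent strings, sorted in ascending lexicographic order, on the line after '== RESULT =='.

Compute (S \ del) ∪ add:
  pre ⊆ S: {pkg_at(p3,hub), truck_at(t2,hub)} ⊆ S  — applicable
  S \ del = {in(p5,t2), truck_at(t2,hub)}
  ∪ add   = {in(p3,t2), in(p5,t2), truck_at(t2,hub)}

== RESULT ==
["in(p3,t2)", "in(p5,t2)", "truck_at(t2,hub)"]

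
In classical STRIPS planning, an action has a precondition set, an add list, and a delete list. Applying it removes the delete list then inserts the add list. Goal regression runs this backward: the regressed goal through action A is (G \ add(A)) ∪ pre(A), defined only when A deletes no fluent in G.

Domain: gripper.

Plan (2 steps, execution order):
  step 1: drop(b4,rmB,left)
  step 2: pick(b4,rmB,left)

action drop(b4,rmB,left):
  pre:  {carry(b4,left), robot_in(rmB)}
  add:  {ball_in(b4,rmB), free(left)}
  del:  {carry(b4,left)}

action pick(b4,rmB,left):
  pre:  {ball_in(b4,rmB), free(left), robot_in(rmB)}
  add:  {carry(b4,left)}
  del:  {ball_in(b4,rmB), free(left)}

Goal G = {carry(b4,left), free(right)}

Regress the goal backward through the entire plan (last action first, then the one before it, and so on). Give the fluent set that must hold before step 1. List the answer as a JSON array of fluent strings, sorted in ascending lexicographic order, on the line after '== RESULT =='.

Work backward from the goal:
  through step 2 (pick(b4,rmB,left)): drop {carry(b4,left)}, keep {free(right)}, require {ball_in(b4,rmB), free(left), robot_in(rmB)}
    → {ball_in(b4,rmB), free(left), free(right), robot_in(rmB)}
  through step 1 (drop(b4,rmB,left)): drop {ball_in(b4,rmB), free(left)}, keep {free(right), robot_in(rmB)}, require {carry(b4,left), robot_in(rmB)}
    → {carry(b4,left), free(right), robot_in(rmB)}

== RESULT ==
["carry(b4,left)", "free(right)", "robot_in(rmB)"]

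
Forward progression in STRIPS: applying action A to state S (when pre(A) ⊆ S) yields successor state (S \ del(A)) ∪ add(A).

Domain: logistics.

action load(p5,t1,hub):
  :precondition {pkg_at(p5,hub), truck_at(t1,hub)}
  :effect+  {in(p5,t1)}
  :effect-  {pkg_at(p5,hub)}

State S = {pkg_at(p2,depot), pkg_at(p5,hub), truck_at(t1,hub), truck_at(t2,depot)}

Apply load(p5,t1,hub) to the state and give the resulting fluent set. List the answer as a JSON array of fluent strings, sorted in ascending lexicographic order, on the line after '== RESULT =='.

Compute (S \ del) ∪ add:
  pre ⊆ S: {pkg_at(p5,hub), truck_at(t1,hub)} ⊆ S  — applicable
  S \ del = {pkg_at(p2,depot), truck_at(t1,hub), truck_at(t2,depot)}
  ∪ add   = {in(p5,t1), pkg_at(p2,depot), truck_at(t1,hub), truck_at(t2,depot)}

== RESULT ==
["in(p5,t1)", "pkg_at(p2,depot)", "truck_at(t1,hub)", "truck_at(t2,depot)"]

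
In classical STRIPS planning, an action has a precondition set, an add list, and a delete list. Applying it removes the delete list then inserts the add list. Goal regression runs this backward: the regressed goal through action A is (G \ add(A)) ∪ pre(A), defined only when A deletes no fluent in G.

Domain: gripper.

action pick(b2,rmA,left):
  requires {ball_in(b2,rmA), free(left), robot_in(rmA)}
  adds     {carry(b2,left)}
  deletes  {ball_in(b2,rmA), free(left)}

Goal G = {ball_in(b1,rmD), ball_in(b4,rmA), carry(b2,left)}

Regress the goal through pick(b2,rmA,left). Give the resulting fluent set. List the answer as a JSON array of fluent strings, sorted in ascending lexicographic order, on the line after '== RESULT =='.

Compute (G \ add) ∪ pre:
  G ∩ del = {}  (empty — regression defined)
  G \ add = {ball_in(b1,rmD), ball_in(b4,rmA), carry(b2,left)} \ {carry(b2,left)} = {ball_in(b1,rmD), ball_in(b4,rmA)}
  ∪ pre   = {ball_in(b1,rmD), ball_in(b4,rmA)} ∪ {ball_in(b2,rmA), free(left), robot_in(rmA)}
          = {ball_in(b1,rmD), ball_in(b2,rmA), ball_in(b4,rmA), free(left), robot_in(rmA)}

== RESULT ==
["ball_in(b1,rmD)", "ball_in(b2,rmA)", "ball_in(b4,rmA)", "free(left)", "robot_in(rmA)"]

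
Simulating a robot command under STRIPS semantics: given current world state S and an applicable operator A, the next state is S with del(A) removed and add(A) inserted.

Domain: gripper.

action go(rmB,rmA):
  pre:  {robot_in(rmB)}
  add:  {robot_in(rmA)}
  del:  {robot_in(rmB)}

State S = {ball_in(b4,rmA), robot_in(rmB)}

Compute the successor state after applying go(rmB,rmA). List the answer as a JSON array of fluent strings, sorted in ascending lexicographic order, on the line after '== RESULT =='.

Progress:
  pre ⊆ S: {robot_in(rmB)} ⊆ S  — applicable
  S \ del = {ball_in(b4,rmA)}
  ∪ add   = {ball_in(b4,rmA), robot_in(rmA)}

== RESULT ==
["ball_in(b4,rmA)", "robot_in(rmA)"]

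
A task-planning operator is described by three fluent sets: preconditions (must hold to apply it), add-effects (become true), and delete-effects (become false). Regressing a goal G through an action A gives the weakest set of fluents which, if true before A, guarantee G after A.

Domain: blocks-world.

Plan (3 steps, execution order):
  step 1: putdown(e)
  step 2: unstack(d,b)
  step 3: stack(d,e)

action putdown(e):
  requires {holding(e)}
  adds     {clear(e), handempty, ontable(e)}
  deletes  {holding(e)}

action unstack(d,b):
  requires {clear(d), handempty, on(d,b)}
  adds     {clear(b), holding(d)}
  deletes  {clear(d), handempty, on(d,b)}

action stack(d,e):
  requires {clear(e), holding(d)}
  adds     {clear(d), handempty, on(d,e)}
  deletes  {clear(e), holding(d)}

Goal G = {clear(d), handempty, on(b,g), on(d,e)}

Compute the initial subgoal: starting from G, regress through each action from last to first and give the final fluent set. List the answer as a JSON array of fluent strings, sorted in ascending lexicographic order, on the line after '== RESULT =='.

Regress step by step:
  through step 3 (stack(d,e)): drop {clear(d), handempty, on(d,e)}, keep {on(b,g)}, require {clear(e), holding(d)}
    → {clear(e), holding(d), on(b,g)}
  through step 2 (unstack(d,b)): drop {holding(d)}, keep {clear(e), on(b,g)}, require {clear(d), handempty, on(d,b)}
    → {clear(d), clear(e), handempty, on(b,g), on(d,b)}
  through step 1 (putdown(e)): drop {clear(e), handempty}, keep {clear(d), on(b,g), on(d,b)}, require {holding(e)}
    → {clear(d), holding(e), on(b,g), on(d,b)}

== RESULT ==
["clear(d)", "holding(e)", "on(b,g)", "on(d,b)"]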